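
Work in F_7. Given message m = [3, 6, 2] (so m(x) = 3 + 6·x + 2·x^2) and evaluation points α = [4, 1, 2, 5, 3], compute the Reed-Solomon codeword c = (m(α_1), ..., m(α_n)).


c = [3, 4, 2, 6, 4]

Message polynomial: m(x) = 3 + 6·x + 2·x^2 (mod 7).
For each evaluation point α_i, compute m(α_i) mod 7:
  α_1 = 4: Horner steps 2 → 0 → 3, so m(4) = 3.
  α_2 = 1: Horner steps 2 → 1 → 4, so m(1) = 4.
  α_3 = 2: Horner steps 2 → 3 → 2, so m(2) = 2.
  α_4 = 5: Horner steps 2 → 2 → 6, so m(5) = 6.
  α_5 = 3: Horner steps 2 → 5 → 4, so m(3) = 4.
Codeword c = [3, 4, 2, 6, 4] ∈ F_7^5.


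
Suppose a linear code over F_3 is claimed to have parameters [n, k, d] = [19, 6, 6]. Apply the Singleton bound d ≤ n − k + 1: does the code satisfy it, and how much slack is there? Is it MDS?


Singleton RHS = n − k + 1 = 14, slack = 8, bound satisfied, not MDS.

Singleton bound: d ≤ n − k + 1.
Here n = 19, k = 6, so n − k + 1 = 14.
Given d = 6, check d ≤ 14: YES.
Slack = (n − k + 1) − d = 8.
The code is NOT MDS (slack = 8 > 0).
Description: the claimed parameters are [19, 6, 6]_3; such a code would be non-MDS.


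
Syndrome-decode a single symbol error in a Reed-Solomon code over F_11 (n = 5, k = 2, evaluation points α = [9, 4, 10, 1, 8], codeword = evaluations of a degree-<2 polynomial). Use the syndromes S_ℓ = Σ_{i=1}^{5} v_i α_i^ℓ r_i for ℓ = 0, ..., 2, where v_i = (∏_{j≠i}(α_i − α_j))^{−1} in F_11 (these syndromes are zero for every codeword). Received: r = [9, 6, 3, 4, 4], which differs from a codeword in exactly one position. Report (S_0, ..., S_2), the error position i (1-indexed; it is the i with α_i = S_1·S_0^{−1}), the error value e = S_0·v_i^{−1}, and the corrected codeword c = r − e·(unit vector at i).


S = (7, 7, 7), error at position 4, error magnitude e = 2, c = [9, 6, 3, 2, 4].

Step 1: column multipliers v_i = (∏_{j≠i}(α_i − α_j))^{−1} mod 11.
  i = 1 (α = 9): (9−4)(9−10)(9−1)(9−8) = 5·(−1)·8·1 = −40 ≡ 4, so v_1 = 4^{−1} = 3 (mod 11).
  i = 2 (α = 4): (4−9)(4−10)(4−1)(4−8) = (−5)·(−6)·3·(−4) = −360 ≡ 3, so v_2 = 3^{−1} = 4 (mod 11).
  i = 3 (α = 10): (10−9)(10−4)(10−1)(10−8) = 1·6·9·2 = 108 ≡ 9, so v_3 = 9^{−1} = 5 (mod 11).
  i = 4 (α = 1): (1−9)(1−4)(1−10)(1−8) = (−8)·(−3)·(−9)·(−7) = 1512 ≡ 5, so v_4 = 5^{−1} = 9 (mod 11).
  i = 5 (α = 8): (8−9)(8−4)(8−10)(8−1) = (−1)·4·(−2)·7 = 56 ≡ 1, so v_5 = 1^{−1} = 1 (mod 11).
  v = [3, 4, 5, 9, 1].
Step 2: syndromes of r = [9, 6, 3, 4, 4] (all sums mod 11).
  S_0 = Σ v_i r_i = 3·9 + 4·6 + 5·3 + 9·4 + 1·4 = 106 ≡ 7.
  S_1 = Σ v_i α_i r_i = 3·9·9 + 4·4·6 + 5·10·3 + 9·1·4 + 1·8·4 = 557 ≡ 7.
  α_i^2 mod 11 = [4, 5, 1, 1, 9].
  S_2 = Σ v_i α_i^2 r_i = 3·4·9 + 4·5·6 + 5·1·3 + 9·1·4 + 1·9·4 = 315 ≡ 7.
  S = (7, 7, 7) ≠ 0, so r is not a codeword (an error is present).
Step 3: locate the error. For a single error e at position i, S_ℓ = v_i·e·α_i^ℓ, so α_err = S_1/S_0.
  S_0^{−1} = 7^{−1} = 8 (mod 11), so α_err = 7·8 = 56 ≡ 1 = α_4. Error position i = 4.
  Consistency check: S_2/S_1 = 7·8 = 56 ≡ 1 = α_err ✓ (single-error assumption holds).
Step 4: error magnitude e = S_0/v_4 = S_0·∏_{j≠4}(α_4 − α_j) = 7·5 = 35 ≡ 2 (mod 11).
Step 5: correct position 4: c_4 = r_4 − e = 4 − 2 ≡ 2 (mod 11). Hence c = [9, 6, 3, 2, 4].
  Check: interpolating c through the α_i gives m(x) = 8 + 5·x (degree < 2) with m(α_i) = c_i for every i, so c is indeed a codeword.


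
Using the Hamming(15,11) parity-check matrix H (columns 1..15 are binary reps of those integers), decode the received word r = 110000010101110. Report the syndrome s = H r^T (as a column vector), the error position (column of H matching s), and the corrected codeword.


s = (1, 1, 1, 0)^T, error position = 14, corrected codeword c = 110000010101100

Compute s = H r^T mod 2 one row at a time:
  s_1 = 1 + 0 + 1 + 0 + 1 + 1 + 1 + 0 = 5 ≡ 1 (mod 2).
  s_2 = 0 + 0 + 0 + 0 + 1 + 1 + 1 + 0 = 3 ≡ 1 (mod 2).
  s_3 = 1 + 0 + 0 + 0 + 1 + 0 + 1 + 0 = 3 ≡ 1 (mod 2).
  s_4 = 1 + 0 + 0 + 0 + 0 + 0 + 1 + 0 = 2 ≡ 0 (mod 2).
s = (1, 1, 1, 0)^T — this equals column 14 of H (binary 1110), so error is at position 14.
Correct: flip bit 14 of r = 110000010101110 to get c = 110000010101100.


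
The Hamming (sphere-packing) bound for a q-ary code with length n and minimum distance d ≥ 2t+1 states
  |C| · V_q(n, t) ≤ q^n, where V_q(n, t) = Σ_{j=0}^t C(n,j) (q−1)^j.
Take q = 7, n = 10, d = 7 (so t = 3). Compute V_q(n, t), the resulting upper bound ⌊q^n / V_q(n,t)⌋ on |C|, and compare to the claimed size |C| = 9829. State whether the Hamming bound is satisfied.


V_q(n, t) = 27601, q^n = 282475249, Hamming bound = 10234, |C| = 9829 ≤ bound (satisfied).

Step 1: Compute V_q(n, t) = Σ_{j=0}^3 C(n, j) (q−1)^j.
  j = 0: C(10,0)·(6)^0 = 1·1 = 1.
  j = 1: C(10,1)·(6)^1 = 10·6 = 60.
  j = 2: C(10,2)·(6)^2 = 45·36 = 1620.
  j = 3: C(10,3)·(6)^3 = 120·216 = 25920.
  V_q(n, t) = 1 + 60 + 1620 + 25920 = 27601.
Step 2: q^n = 7^10 = 282475249.
Step 3: Hamming bound ⌊q^n / V_q(n,t)⌋ = ⌊282475249/27601⌋ = 10234.
Step 4: Compare |C| = 9829 to 10234: satisfied.
The claimed |C| lies below the Hamming bound.


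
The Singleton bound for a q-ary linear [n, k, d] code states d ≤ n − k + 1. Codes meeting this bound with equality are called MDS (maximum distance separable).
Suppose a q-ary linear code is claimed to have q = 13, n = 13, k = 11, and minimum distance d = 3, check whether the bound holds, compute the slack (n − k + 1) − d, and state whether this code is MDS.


Singleton RHS = n − k + 1 = 3, slack = 0, bound satisfied, MDS.

Singleton bound: d ≤ n − k + 1.
Here n = 13, k = 11, so n − k + 1 = 3.
Given d = 3, check d ≤ 3: YES.
Slack = (n − k + 1) − d = 0.
The code is MDS (slack = 0).
Description: the claimed parameters are [13, 11, 3]_13; such a code would be MDS (meets Singleton bound).


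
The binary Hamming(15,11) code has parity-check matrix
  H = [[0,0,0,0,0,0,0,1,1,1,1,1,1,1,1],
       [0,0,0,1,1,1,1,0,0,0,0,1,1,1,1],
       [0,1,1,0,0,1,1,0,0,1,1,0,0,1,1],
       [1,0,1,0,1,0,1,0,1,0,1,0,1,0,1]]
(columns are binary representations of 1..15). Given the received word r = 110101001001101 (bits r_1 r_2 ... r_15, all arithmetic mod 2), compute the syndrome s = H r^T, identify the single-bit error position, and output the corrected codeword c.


s = (0, 1, 1, 0)^T, error position = 6, corrected codeword c = 110100001001101

Compute s = H r^T mod 2 one row at a time:
  s_1 = 0 + 1 + 0 + 0 + 1 + 1 + 0 + 1 = 4 ≡ 0 (mod 2).
  s_2 = 1 + 0 + 1 + 0 + 1 + 1 + 0 + 1 = 5 ≡ 1 (mod 2).
  s_3 = 1 + 0 + 1 + 0 + 0 + 0 + 0 + 1 = 3 ≡ 1 (mod 2).
  s_4 = 1 + 0 + 0 + 0 + 1 + 0 + 1 + 1 = 4 ≡ 0 (mod 2).
s = (0, 1, 1, 0)^T — this equals column 6 of H (binary 0110), so error is at position 6.
Correct: flip bit 6 of r = 110101001001101 to get c = 110100001001101.


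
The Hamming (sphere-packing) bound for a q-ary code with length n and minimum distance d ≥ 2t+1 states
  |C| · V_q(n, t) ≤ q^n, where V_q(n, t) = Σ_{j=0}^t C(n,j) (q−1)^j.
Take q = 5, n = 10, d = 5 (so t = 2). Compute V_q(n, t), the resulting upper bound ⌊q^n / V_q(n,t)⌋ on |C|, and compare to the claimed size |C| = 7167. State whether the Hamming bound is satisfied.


V_q(n, t) = 761, q^n = 9765625, Hamming bound = 12832, |C| = 7167 ≤ bound (satisfied).

Step 1: Compute V_q(n, t) = Σ_{j=0}^2 C(n, j) (q−1)^j.
  j = 0: C(10,0)·(4)^0 = 1·1 = 1.
  j = 1: C(10,1)·(4)^1 = 10·4 = 40.
  j = 2: C(10,2)·(4)^2 = 45·16 = 720.
  V_q(n, t) = 1 + 40 + 720 = 761.
Step 2: q^n = 5^10 = 9765625.
Step 3: Hamming bound ⌊q^n / V_q(n,t)⌋ = ⌊9765625/761⌋ = 12832.
Step 4: Compare |C| = 7167 to 12832: satisfied.
The claimed |C| lies below the Hamming bound.


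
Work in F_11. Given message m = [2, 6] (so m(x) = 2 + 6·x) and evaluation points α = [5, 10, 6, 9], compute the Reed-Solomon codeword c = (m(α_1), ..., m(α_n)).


c = [10, 7, 5, 1]

Message polynomial: m(x) = 2 + 6·x (mod 11).
For each evaluation point α_i, compute m(α_i) mod 11:
  α_1 = 5: Horner steps 6 → 10, so m(5) = 10.
  α_2 = 10: Horner steps 6 → 7, so m(10) = 7.
  α_3 = 6: Horner steps 6 → 5, so m(6) = 5.
  α_4 = 9: Horner steps 6 → 1, so m(9) = 1.
Codeword c = [10, 7, 5, 1] ∈ F_11^4.


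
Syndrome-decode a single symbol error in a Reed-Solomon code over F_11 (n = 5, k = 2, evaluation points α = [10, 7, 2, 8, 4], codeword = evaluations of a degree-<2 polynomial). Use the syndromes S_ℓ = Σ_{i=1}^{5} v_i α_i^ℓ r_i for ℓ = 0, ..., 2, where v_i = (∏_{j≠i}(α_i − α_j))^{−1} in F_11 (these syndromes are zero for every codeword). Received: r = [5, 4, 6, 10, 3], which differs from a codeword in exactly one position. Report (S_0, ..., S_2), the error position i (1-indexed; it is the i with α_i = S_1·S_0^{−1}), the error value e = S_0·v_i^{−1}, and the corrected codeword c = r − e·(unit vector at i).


S = (5, 7, 1), error at position 4, error magnitude e = 2, c = [5, 4, 6, 8, 3].

Step 1: column multipliers v_i = (∏_{j≠i}(α_i − α_j))^{−1} mod 11.
  i = 1 (α = 10): (10−7)(10−2)(10−8)(10−4) = 3·8·2·6 = 288 ≡ 2, so v_1 = 2^{−1} = 6 (mod 11).
  i = 2 (α = 7): (7−10)(7−2)(7−8)(7−4) = (−3)·5·(−1)·3 = 45 ≡ 1, so v_2 = 1^{−1} = 1 (mod 11).
  i = 3 (α = 2): (2−10)(2−7)(2−8)(2−4) = (−8)·(−5)·(−6)·(−2) = 480 ≡ 7, so v_3 = 7^{−1} = 8 (mod 11).
  i = 4 (α = 8): (8−10)(8−7)(8−2)(8−4) = (−2)·1·6·4 = −48 ≡ 7, so v_4 = 7^{−1} = 8 (mod 11).
  i = 5 (α = 4): (4−10)(4−7)(4−2)(4−8) = (−6)·(−3)·2·(−4) = −144 ≡ 10, so v_5 = 10^{−1} = 10 (mod 11).
  v = [6, 1, 8, 8, 10].
Step 2: syndromes of r = [5, 4, 6, 10, 3] (all sums mod 11).
  S_0 = Σ v_i r_i = 6·5 + 1·4 + 8·6 + 8·10 + 10·3 = 192 ≡ 5.
  S_1 = Σ v_i α_i r_i = 6·10·5 + 1·7·4 + 8·2·6 + 8·8·10 + 10·4·3 = 1184 ≡ 7.
  α_i^2 mod 11 = [1, 5, 4, 9, 5].
  S_2 = Σ v_i α_i^2 r_i = 6·1·5 + 1·5·4 + 8·4·6 + 8·9·10 + 10·5·3 = 1112 ≡ 1.
  S = (5, 7, 1) ≠ 0, so r is not a codeword (an error is present).
Step 3: locate the error. For a single error e at position i, S_ℓ = v_i·e·α_i^ℓ, so α_err = S_1/S_0.
  S_0^{−1} = 5^{−1} = 9 (mod 11), so α_err = 7·9 = 63 ≡ 8 = α_4. Error position i = 4.
  Consistency check: S_2/S_1 = 1·8 = 8 ≡ 8 = α_err ✓ (single-error assumption holds).
Step 4: error magnitude e = S_0/v_4 = S_0·∏_{j≠4}(α_4 − α_j) = 5·7 = 35 ≡ 2 (mod 11).
Step 5: correct position 4: c_4 = r_4 − e = 10 − 2 ≡ 8 (mod 11). Hence c = [5, 4, 6, 8, 3].
  Check: interpolating c through the α_i gives m(x) = 9 + 4·x (degree < 2) with m(α_i) = c_i for every i, so c is indeed a codeword.


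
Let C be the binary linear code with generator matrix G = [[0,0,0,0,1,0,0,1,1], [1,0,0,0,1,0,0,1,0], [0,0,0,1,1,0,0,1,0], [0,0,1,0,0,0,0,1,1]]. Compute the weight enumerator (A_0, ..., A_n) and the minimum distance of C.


Weight distribution: A_0 = 1, A_2 = 4, A_3 = 6, A_4 = 3, A_5 = 2. Minimum distance d = 2.

Enumerate all 2^4 = 16 messages m ∈ F_2^4.
For each, compute codeword c = mG in F_2^9, then tally its weight.
  m = 0000 → c = 000000000, weight = 0.
  m = 1000 → c = 000010011, weight = 3.
  m = 0100 → c = 100010010, weight = 3.
  m = 1100 → c = 100000001, weight = 2.
  m = 0010 → c = 000110010, weight = 3.
  m = 1010 → c = 000100001, weight = 2.
  m = 0110 → c = 100100000, weight = 2.
  m = 1110 → c = 100110011, weight = 5.
  m = 0001 → c = 001000011, weight = 3.
  m = 1001 → c = 001010000, weight = 2.
  m = 0101 → c = 101010001, weight = 4.
  m = 1101 → c = 101000010, weight = 3.
  m = 0011 → c = 001110001, weight = 4.
  m = 1011 → c = 001100010, weight = 3.
  m = 0111 → c = 101100011, weight = 5.
  m = 1111 → c = 101110000, weight = 4.
Tally weights:
  weight 0: 1 codewords.
  weight 2: 4 codewords.
  weight 3: 6 codewords.
  weight 4: 3 codewords.
  weight 5: 2 codewords.
Minimum distance d = smallest w > 0 with A_w > 0 = 2.
Sanity: Σ A_w = 16 = 2^4 = 16 ✓.


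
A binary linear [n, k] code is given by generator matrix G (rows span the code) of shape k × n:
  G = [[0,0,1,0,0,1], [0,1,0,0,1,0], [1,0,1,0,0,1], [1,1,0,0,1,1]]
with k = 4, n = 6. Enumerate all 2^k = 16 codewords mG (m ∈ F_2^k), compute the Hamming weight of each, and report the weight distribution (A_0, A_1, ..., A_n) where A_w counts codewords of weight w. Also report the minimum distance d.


Weight distribution: A_0 = 1, A_1 = 3, A_2 = 4, A_3 = 4, A_4 = 3, A_5 = 1. Minimum distance d = 1.

Enumerate all 2^4 = 16 messages m ∈ F_2^4.
For each, compute codeword c = mG in F_2^6, then tally its weight.
  m = 0000 → c = 000000, weight = 0.
  m = 1000 → c = 001001, weight = 2.
  m = 0100 → c = 010010, weight = 2.
  m = 1100 → c = 011011, weight = 4.
  m = 0010 → c = 101001, weight = 3.
  m = 1010 → c = 100000, weight = 1.
  m = 0110 → c = 111011, weight = 5.
  m = 1110 → c = 110010, weight = 3.
  m = 0001 → c = 110011, weight = 4.
  m = 1001 → c = 111010, weight = 4.
  m = 0101 → c = 100001, weight = 2.
  m = 1101 → c = 101000, weight = 2.
  m = 0011 → c = 011010, weight = 3.
  m = 1011 → c = 010011, weight = 3.
  m = 0111 → c = 001000, weight = 1.
  m = 1111 → c = 000001, weight = 1.
Tally weights:
  weight 0: 1 codewords.
  weight 1: 3 codewords.
  weight 2: 4 codewords.
  weight 3: 4 codewords.
  weight 4: 3 codewords.
  weight 5: 1 codewords.
Minimum distance d = smallest w > 0 with A_w > 0 = 1.
Sanity: Σ A_w = 16 = 2^4 = 16 ✓.


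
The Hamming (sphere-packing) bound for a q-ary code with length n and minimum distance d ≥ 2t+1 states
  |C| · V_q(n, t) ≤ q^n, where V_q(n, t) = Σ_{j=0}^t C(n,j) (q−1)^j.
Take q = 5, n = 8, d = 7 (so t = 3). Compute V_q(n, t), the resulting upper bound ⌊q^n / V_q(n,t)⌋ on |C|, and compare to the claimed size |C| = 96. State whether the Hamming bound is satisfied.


V_q(n, t) = 4065, q^n = 390625, Hamming bound = 96, |C| = 96 ≤ bound (satisfied).

Step 1: Compute V_q(n, t) = Σ_{j=0}^3 C(n, j) (q−1)^j.
  j = 0: C(8,0)·(4)^0 = 1·1 = 1.
  j = 1: C(8,1)·(4)^1 = 8·4 = 32.
  j = 2: C(8,2)·(4)^2 = 28·16 = 448.
  j = 3: C(8,3)·(4)^3 = 56·64 = 3584.
  V_q(n, t) = 1 + 32 + 448 + 3584 = 4065.
Step 2: q^n = 5^8 = 390625.
Step 3: Hamming bound ⌊q^n / V_q(n,t)⌋ = ⌊390625/4065⌋ = 96.
Step 4: Compare |C| = 96 to 96: satisfied.
The claimed |C| lies at the Hamming bound (tight).


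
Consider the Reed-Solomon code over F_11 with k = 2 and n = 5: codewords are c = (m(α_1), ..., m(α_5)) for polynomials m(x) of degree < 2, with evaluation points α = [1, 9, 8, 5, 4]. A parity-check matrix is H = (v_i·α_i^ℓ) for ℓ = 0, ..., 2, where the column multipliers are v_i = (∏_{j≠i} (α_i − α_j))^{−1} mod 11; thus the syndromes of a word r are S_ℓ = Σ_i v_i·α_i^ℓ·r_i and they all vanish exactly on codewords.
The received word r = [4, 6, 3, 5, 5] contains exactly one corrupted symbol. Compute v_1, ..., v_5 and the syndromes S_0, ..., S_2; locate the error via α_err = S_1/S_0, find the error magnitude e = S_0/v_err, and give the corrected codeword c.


S = (6, 2, 8), error at position 5, error magnitude e = 3, c = [4, 6, 3, 5, 2].

Step 1: column multipliers v_i = (∏_{j≠i}(α_i − α_j))^{−1} mod 11.
  i = 1 (α = 1): (1−9)(1−8)(1−5)(1−4) = (−8)·(−7)·(−4)·(−3) = 672 ≡ 1, so v_1 = 1^{−1} = 1 (mod 11).
  i = 2 (α = 9): (9−1)(9−8)(9−5)(9−4) = 8·1·4·5 = 160 ≡ 6, so v_2 = 6^{−1} = 2 (mod 11).
  i = 3 (α = 8): (8−1)(8−9)(8−5)(8−4) = 7·(−1)·3·4 = −84 ≡ 4, so v_3 = 4^{−1} = 3 (mod 11).
  i = 4 (α = 5): (5−1)(5−9)(5−8)(5−4) = 4·(−4)·(−3)·1 = 48 ≡ 4, so v_4 = 4^{−1} = 3 (mod 11).
  i = 5 (α = 4): (4−1)(4−9)(4−8)(4−5) = 3·(−5)·(−4)·(−1) = −60 ≡ 6, so v_5 = 6^{−1} = 2 (mod 11).
  v = [1, 2, 3, 3, 2].
Step 2: syndromes of r = [4, 6, 3, 5, 5] (all sums mod 11).
  S_0 = Σ v_i r_i = 1·4 + 2·6 + 3·3 + 3·5 + 2·5 = 50 ≡ 6.
  S_1 = Σ v_i α_i r_i = 1·1·4 + 2·9·6 + 3·8·3 + 3·5·5 + 2·4·5 = 299 ≡ 2.
  α_i^2 mod 11 = [1, 4, 9, 3, 5].
  S_2 = Σ v_i α_i^2 r_i = 1·1·4 + 2·4·6 + 3·9·3 + 3·3·5 + 2·5·5 = 228 ≡ 8.
  S = (6, 2, 8) ≠ 0, so r is not a codeword (an error is present).
Step 3: locate the error. For a single error e at position i, S_ℓ = v_i·e·α_i^ℓ, so α_err = S_1/S_0.
  S_0^{−1} = 6^{−1} = 2 (mod 11), so α_err = 2·2 = 4 ≡ 4 = α_5. Error position i = 5.
  Consistency check: S_2/S_1 = 8·6 = 48 ≡ 4 = α_err ✓ (single-error assumption holds).
Step 4: error magnitude e = S_0/v_5 = S_0·∏_{j≠5}(α_5 − α_j) = 6·6 = 36 ≡ 3 (mod 11).
Step 5: correct position 5: c_5 = r_5 − e = 5 − 3 ≡ 2 (mod 11). Hence c = [4, 6, 3, 5, 2].
  Check: interpolating c through the α_i gives m(x) = 1 + 3·x (degree < 2) with m(α_i) = c_i for every i, so c is indeed a codeword.


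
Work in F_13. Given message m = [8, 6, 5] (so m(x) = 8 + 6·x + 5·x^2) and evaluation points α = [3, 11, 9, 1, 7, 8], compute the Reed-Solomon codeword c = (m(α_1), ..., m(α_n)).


c = [6, 3, 12, 6, 9, 12]

Message polynomial: m(x) = 8 + 6·x + 5·x^2 (mod 13).
For each evaluation point α_i, compute m(α_i) mod 13:
  α_1 = 3: Horner steps 5 → 8 → 6, so m(3) = 6.
  α_2 = 11: Horner steps 5 → 9 → 3, so m(11) = 3.
  α_3 = 9: Horner steps 5 → 12 → 12, so m(9) = 12.
  α_4 = 1: Horner steps 5 → 11 → 6, so m(1) = 6.
  α_5 = 7: Horner steps 5 → 2 → 9, so m(7) = 9.
  α_6 = 8: Horner steps 5 → 7 → 12, so m(8) = 12.
Codeword c = [6, 3, 12, 6, 9, 12] ∈ F_13^6.


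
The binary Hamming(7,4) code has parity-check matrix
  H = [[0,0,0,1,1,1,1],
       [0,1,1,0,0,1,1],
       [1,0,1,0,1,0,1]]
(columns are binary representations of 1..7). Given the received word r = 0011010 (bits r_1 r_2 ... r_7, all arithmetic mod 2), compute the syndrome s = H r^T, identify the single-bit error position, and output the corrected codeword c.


s = (0, 0, 1)^T, error position = 1, corrected codeword c = 1011010

Compute s = H r^T mod 2 one row at a time:
  s_1 = 1 + 0 + 1 + 0 = 2 ≡ 0 (mod 2).
  s_2 = 0 + 1 + 1 + 0 = 2 ≡ 0 (mod 2).
  s_3 = 0 + 1 + 0 + 0 = 1 ≡ 1 (mod 2).
s = (0, 0, 1)^T — this equals column 1 of H (binary 001), so error is at position 1.
Correct: flip bit 1 of r = 0011010 to get c = 1011010.


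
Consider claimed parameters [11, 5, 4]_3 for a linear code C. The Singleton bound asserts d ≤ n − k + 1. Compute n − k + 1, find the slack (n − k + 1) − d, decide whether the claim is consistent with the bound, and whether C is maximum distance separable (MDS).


Singleton RHS = n − k + 1 = 7, slack = 3, bound satisfied, not MDS.

Singleton bound: d ≤ n − k + 1.
Here n = 11, k = 5, so n − k + 1 = 7.
Given d = 4, check d ≤ 7: YES.
Slack = (n − k + 1) − d = 3.
The code is NOT MDS (slack = 3 > 0).
Description: the claimed parameters are [11, 5, 4]_3; such a code would be non-MDS.


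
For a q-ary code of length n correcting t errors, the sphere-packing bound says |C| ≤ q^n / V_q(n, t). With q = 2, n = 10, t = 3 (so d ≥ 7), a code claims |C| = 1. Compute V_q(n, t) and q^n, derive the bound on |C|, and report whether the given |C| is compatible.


V_q(n, t) = 176, q^n = 1024, Hamming bound = 5, |C| = 1 ≤ bound (satisfied).

Step 1: Compute V_q(n, t) = Σ_{j=0}^3 C(n, j) (q−1)^j.
  j = 0: C(10,0)·(1)^0 = 1·1 = 1.
  j = 1: C(10,1)·(1)^1 = 10·1 = 10.
  j = 2: C(10,2)·(1)^2 = 45·1 = 45.
  j = 3: C(10,3)·(1)^3 = 120·1 = 120.
  V_q(n, t) = 1 + 10 + 45 + 120 = 176.
Step 2: q^n = 2^10 = 1024.
Step 3: Hamming bound ⌊q^n / V_q(n,t)⌋ = ⌊1024/176⌋ = 5.
Step 4: Compare |C| = 1 to 5: satisfied.
The claimed |C| lies below the Hamming bound.


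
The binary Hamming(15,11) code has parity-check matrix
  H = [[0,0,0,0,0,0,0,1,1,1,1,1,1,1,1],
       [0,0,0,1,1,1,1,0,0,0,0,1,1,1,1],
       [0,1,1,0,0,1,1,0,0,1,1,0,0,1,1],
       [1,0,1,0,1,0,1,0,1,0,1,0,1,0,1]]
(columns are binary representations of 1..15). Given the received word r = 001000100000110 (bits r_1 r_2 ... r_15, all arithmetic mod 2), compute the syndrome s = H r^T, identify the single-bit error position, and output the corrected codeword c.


s = (0, 1, 1, 1)^T, error position = 7, corrected codeword c = 001000000000110

Compute s = H r^T mod 2 one row at a time:
  s_1 = 0 + 0 + 0 + 0 + 0 + 1 + 1 + 0 = 2 ≡ 0 (mod 2).
  s_2 = 0 + 0 + 0 + 1 + 0 + 1 + 1 + 0 = 3 ≡ 1 (mod 2).
  s_3 = 0 + 1 + 0 + 1 + 0 + 0 + 1 + 0 = 3 ≡ 1 (mod 2).
  s_4 = 0 + 1 + 0 + 1 + 0 + 0 + 1 + 0 = 3 ≡ 1 (mod 2).
s = (0, 1, 1, 1)^T — this equals column 7 of H (binary 0111), so error is at position 7.
Correct: flip bit 7 of r = 001000100000110 to get c = 001000000000110.


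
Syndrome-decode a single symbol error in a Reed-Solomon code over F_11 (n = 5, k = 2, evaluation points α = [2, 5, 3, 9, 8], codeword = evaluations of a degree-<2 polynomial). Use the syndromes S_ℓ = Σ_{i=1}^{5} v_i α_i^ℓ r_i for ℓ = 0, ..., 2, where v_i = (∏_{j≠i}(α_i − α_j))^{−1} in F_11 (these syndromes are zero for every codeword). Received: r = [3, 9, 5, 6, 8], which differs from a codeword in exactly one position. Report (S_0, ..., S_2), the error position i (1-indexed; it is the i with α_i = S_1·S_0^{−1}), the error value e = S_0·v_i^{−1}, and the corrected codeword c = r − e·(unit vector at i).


S = (9, 6, 4), error at position 5, error magnitude e = 4, c = [3, 9, 5, 6, 4].

Step 1: column multipliers v_i = (∏_{j≠i}(α_i − α_j))^{−1} mod 11.
  i = 1 (α = 2): (2−5)(2−3)(2−9)(2−8) = (−3)·(−1)·(−7)·(−6) = 126 ≡ 5, so v_1 = 5^{−1} = 9 (mod 11).
  i = 2 (α = 5): (5−2)(5−3)(5−9)(5−8) = 3·2·(−4)·(−3) = 72 ≡ 6, so v_2 = 6^{−1} = 2 (mod 11).
  i = 3 (α = 3): (3−2)(3−5)(3−9)(3−8) = 1·(−2)·(−6)·(−5) = −60 ≡ 6, so v_3 = 6^{−1} = 2 (mod 11).
  i = 4 (α = 9): (9−2)(9−5)(9−3)(9−8) = 7·4·6·1 = 168 ≡ 3, so v_4 = 3^{−1} = 4 (mod 11).
  i = 5 (α = 8): (8−2)(8−5)(8−3)(8−9) = 6·3·5·(−1) = −90 ≡ 9, so v_5 = 9^{−1} = 5 (mod 11).
  v = [9, 2, 2, 4, 5].
Step 2: syndromes of r = [3, 9, 5, 6, 8] (all sums mod 11).
  S_0 = Σ v_i r_i = 9·3 + 2·9 + 2·5 + 4·6 + 5·8 = 119 ≡ 9.
  S_1 = Σ v_i α_i r_i = 9·2·3 + 2·5·9 + 2·3·5 + 4·9·6 + 5·8·8 = 710 ≡ 6.
  α_i^2 mod 11 = [4, 3, 9, 4, 9].
  S_2 = Σ v_i α_i^2 r_i = 9·4·3 + 2·3·9 + 2·9·5 + 4·4·6 + 5·9·8 = 708 ≡ 4.
  S = (9, 6, 4) ≠ 0, so r is not a codeword (an error is present).
Step 3: locate the error. For a single error e at position i, S_ℓ = v_i·e·α_i^ℓ, so α_err = S_1/S_0.
  S_0^{−1} = 9^{−1} = 5 (mod 11), so α_err = 6·5 = 30 ≡ 8 = α_5. Error position i = 5.
  Consistency check: S_2/S_1 = 4·2 = 8 ≡ 8 = α_err ✓ (single-error assumption holds).
Step 4: error magnitude e = S_0/v_5 = S_0·∏_{j≠5}(α_5 − α_j) = 9·9 = 81 ≡ 4 (mod 11).
Step 5: correct position 5: c_5 = r_5 − e = 8 − 4 ≡ 4 (mod 11). Hence c = [3, 9, 5, 6, 4].
  Check: interpolating c through the α_i gives m(x) = 10 + 2·x (degree < 2) with m(α_i) = c_i for every i, so c is indeed a codeword.


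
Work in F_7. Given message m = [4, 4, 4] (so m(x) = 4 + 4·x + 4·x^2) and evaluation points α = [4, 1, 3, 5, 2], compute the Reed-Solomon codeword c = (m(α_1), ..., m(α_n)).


c = [0, 5, 3, 5, 0]

Message polynomial: m(x) = 4 + 4·x + 4·x^2 (mod 7).
For each evaluation point α_i, compute m(α_i) mod 7:
  α_1 = 4: Horner steps 4 → 6 → 0, so m(4) = 0.
  α_2 = 1: Horner steps 4 → 1 → 5, so m(1) = 5.
  α_3 = 3: Horner steps 4 → 2 → 3, so m(3) = 3.
  α_4 = 5: Horner steps 4 → 3 → 5, so m(5) = 5.
  α_5 = 2: Horner steps 4 → 5 → 0, so m(2) = 0.
Codeword c = [0, 5, 3, 5, 0] ∈ F_7^5.


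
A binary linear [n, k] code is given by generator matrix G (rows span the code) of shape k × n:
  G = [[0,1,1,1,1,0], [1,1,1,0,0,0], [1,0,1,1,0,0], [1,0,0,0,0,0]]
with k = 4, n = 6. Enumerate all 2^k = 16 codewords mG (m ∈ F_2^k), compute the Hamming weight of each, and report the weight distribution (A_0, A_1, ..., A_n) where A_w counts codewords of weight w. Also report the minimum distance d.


Weight distribution: A_0 = 1, A_1 = 1, A_2 = 6, A_3 = 6, A_4 = 1, A_5 = 1. Minimum distance d = 1.

Enumerate all 2^4 = 16 messages m ∈ F_2^4.
For each, compute codeword c = mG in F_2^6, then tally its weight.
  m = 0000 → c = 000000, weight = 0.
  m = 1000 → c = 011110, weight = 4.
  m = 0100 → c = 111000, weight = 3.
  m = 1100 → c = 100110, weight = 3.
  m = 0010 → c = 101100, weight = 3.
  m = 1010 → c = 110010, weight = 3.
  m = 0110 → c = 010100, weight = 2.
  m = 1110 → c = 001010, weight = 2.
  m = 0001 → c = 100000, weight = 1.
  m = 1001 → c = 111110, weight = 5.
  m = 0101 → c = 011000, weight = 2.
  m = 1101 → c = 000110, weight = 2.
  m = 0011 → c = 001100, weight = 2.
  m = 1011 → c = 010010, weight = 2.
  m = 0111 → c = 110100, weight = 3.
  m = 1111 → c = 101010, weight = 3.
Tally weights:
  weight 0: 1 codewords.
  weight 1: 1 codewords.
  weight 2: 6 codewords.
  weight 3: 6 codewords.
  weight 4: 1 codewords.
  weight 5: 1 codewords.
Minimum distance d = smallest w > 0 with A_w > 0 = 1.
Sanity: Σ A_w = 16 = 2^4 = 16 ✓.


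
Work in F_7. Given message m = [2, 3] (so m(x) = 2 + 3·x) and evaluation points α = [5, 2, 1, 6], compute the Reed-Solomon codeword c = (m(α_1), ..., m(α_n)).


c = [3, 1, 5, 6]

Message polynomial: m(x) = 2 + 3·x (mod 7).
For each evaluation point α_i, compute m(α_i) mod 7:
  α_1 = 5: Horner steps 3 → 3, so m(5) = 3.
  α_2 = 2: Horner steps 3 → 1, so m(2) = 1.
  α_3 = 1: Horner steps 3 → 5, so m(1) = 5.
  α_4 = 6: Horner steps 3 → 6, so m(6) = 6.
Codeword c = [3, 1, 5, 6] ∈ F_7^4.


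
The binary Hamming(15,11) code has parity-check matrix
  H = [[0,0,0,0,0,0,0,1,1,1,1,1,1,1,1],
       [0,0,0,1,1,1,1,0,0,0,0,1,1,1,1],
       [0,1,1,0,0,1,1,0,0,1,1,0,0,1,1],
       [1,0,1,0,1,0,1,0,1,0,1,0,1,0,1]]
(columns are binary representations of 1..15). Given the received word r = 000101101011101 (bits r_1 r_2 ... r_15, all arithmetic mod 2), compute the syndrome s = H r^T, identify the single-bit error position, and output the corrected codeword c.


s = (1, 0, 0, 1)^T, error position = 9, corrected codeword c = 000101100011101

Compute s = H r^T mod 2 one row at a time:
  s_1 = 0 + 1 + 0 + 1 + 1 + 1 + 0 + 1 = 5 ≡ 1 (mod 2).
  s_2 = 1 + 0 + 1 + 1 + 1 + 1 + 0 + 1 = 6 ≡ 0 (mod 2).
  s_3 = 0 + 0 + 1 + 1 + 0 + 1 + 0 + 1 = 4 ≡ 0 (mod 2).
  s_4 = 0 + 0 + 0 + 1 + 1 + 1 + 1 + 1 = 5 ≡ 1 (mod 2).
s = (1, 0, 0, 1)^T — this equals column 9 of H (binary 1001), so error is at position 9.
Correct: flip bit 9 of r = 000101101011101 to get c = 000101100011101.


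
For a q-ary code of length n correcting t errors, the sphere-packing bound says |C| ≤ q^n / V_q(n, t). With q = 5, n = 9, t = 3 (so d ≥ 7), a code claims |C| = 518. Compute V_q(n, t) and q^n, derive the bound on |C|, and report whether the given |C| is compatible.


V_q(n, t) = 5989, q^n = 1953125, Hamming bound = 326, |C| = 518 > bound (violated).

Step 1: Compute V_q(n, t) = Σ_{j=0}^3 C(n, j) (q−1)^j.
  j = 0: C(9,0)·(4)^0 = 1·1 = 1.
  j = 1: C(9,1)·(4)^1 = 9·4 = 36.
  j = 2: C(9,2)·(4)^2 = 36·16 = 576.
  j = 3: C(9,3)·(4)^3 = 84·64 = 5376.
  V_q(n, t) = 1 + 36 + 576 + 5376 = 5989.
Step 2: q^n = 5^9 = 1953125.
Step 3: Hamming bound ⌊q^n / V_q(n,t)⌋ = ⌊1953125/5989⌋ = 326.
Step 4: Compare |C| = 518 to 326: violated.
The claimed |C| lies above the Hamming bound, so no 5-ary code of length 9 with d ≥ 7 can have 518 codewords.


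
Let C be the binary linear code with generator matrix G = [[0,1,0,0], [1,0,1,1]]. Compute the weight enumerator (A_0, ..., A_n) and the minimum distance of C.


Weight distribution: A_0 = 1, A_1 = 1, A_3 = 1, A_4 = 1. Minimum distance d = 1.

Enumerate all 2^2 = 4 messages m ∈ F_2^2.
For each, compute codeword c = mG in F_2^4, then tally its weight.
  m = 00 → c = 0000, weight = 0.
  m = 10 → c = 0100, weight = 1.
  m = 01 → c = 1011, weight = 3.
  m = 11 → c = 1111, weight = 4.
Tally weights:
  weight 0: 1 codewords.
  weight 1: 1 codewords.
  weight 3: 1 codewords.
  weight 4: 1 codewords.
Minimum distance d = smallest w > 0 with A_w > 0 = 1.
Sanity: Σ A_w = 4 = 2^2 = 4 ✓.


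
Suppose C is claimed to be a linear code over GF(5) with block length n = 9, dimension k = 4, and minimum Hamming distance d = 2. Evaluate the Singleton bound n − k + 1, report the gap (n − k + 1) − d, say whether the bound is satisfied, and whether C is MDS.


Singleton RHS = n − k + 1 = 6, slack = 4, bound satisfied, not MDS.

Singleton bound: d ≤ n − k + 1.
Here n = 9, k = 4, so n − k + 1 = 6.
Given d = 2, check d ≤ 6: YES.
Slack = (n − k + 1) − d = 4.
The code is NOT MDS (slack = 4 > 0).
Description: the claimed parameters are [9, 4, 2]_5; such a code would be non-MDS.


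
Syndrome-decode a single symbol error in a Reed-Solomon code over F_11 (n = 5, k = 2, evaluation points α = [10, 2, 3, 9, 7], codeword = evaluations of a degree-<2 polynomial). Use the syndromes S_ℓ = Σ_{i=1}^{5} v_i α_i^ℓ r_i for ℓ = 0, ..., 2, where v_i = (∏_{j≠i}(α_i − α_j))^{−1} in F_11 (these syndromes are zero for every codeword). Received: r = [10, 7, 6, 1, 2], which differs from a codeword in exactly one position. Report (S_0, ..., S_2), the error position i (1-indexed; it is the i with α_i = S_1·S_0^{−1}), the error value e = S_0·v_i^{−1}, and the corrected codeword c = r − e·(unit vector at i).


S = (3, 5, 1), error at position 4, error magnitude e = 1, c = [10, 7, 6, 0, 2].

Step 1: column multipliers v_i = (∏_{j≠i}(α_i − α_j))^{−1} mod 11.
  i = 1 (α = 10): (10−2)(10−3)(10−9)(10−7) = 8·7·1·3 = 168 ≡ 3, so v_1 = 3^{−1} = 4 (mod 11).
  i = 2 (α = 2): (2−10)(2−3)(2−9)(2−7) = (−8)·(−1)·(−7)·(−5) = 280 ≡ 5, so v_2 = 5^{−1} = 9 (mod 11).
  i = 3 (α = 3): (3−10)(3−2)(3−9)(3−7) = (−7)·1·(−6)·(−4) = −168 ≡ 8, so v_3 = 8^{−1} = 7 (mod 11).
  i = 4 (α = 9): (9−10)(9−2)(9−3)(9−7) = (−1)·7·6·2 = −84 ≡ 4, so v_4 = 4^{−1} = 3 (mod 11).
  i = 5 (α = 7): (7−10)(7−2)(7−3)(7−9) = (−3)·5·4·(−2) = 120 ≡ 10, so v_5 = 10^{−1} = 10 (mod 11).
  v = [4, 9, 7, 3, 10].
Step 2: syndromes of r = [10, 7, 6, 1, 2] (all sums mod 11).
  S_0 = Σ v_i r_i = 4·10 + 9·7 + 7·6 + 3·1 + 10·2 = 168 ≡ 3.
  S_1 = Σ v_i α_i r_i = 4·10·10 + 9·2·7 + 7·3·6 + 3·9·1 + 10·7·2 = 819 ≡ 5.
  α_i^2 mod 11 = [1, 4, 9, 4, 5].
  S_2 = Σ v_i α_i^2 r_i = 4·1·10 + 9·4·7 + 7·9·6 + 3·4·1 + 10·5·2 = 782 ≡ 1.
  S = (3, 5, 1) ≠ 0, so r is not a codeword (an error is present).
Step 3: locate the error. For a single error e at position i, S_ℓ = v_i·e·α_i^ℓ, so α_err = S_1/S_0.
  S_0^{−1} = 3^{−1} = 4 (mod 11), so α_err = 5·4 = 20 ≡ 9 = α_4. Error position i = 4.
  Consistency check: S_2/S_1 = 1·9 = 9 ≡ 9 = α_err ✓ (single-error assumption holds).
Step 4: error magnitude e = S_0/v_4 = S_0·∏_{j≠4}(α_4 − α_j) = 3·4 = 12 ≡ 1 (mod 11).
Step 5: correct position 4: c_4 = r_4 − e = 1 − 1 ≡ 0 (mod 11). Hence c = [10, 7, 6, 0, 2].
  Check: interpolating c through the α_i gives m(x) = 9 + 10·x (degree < 2) with m(α_i) = c_i for every i, so c is indeed a codeword.


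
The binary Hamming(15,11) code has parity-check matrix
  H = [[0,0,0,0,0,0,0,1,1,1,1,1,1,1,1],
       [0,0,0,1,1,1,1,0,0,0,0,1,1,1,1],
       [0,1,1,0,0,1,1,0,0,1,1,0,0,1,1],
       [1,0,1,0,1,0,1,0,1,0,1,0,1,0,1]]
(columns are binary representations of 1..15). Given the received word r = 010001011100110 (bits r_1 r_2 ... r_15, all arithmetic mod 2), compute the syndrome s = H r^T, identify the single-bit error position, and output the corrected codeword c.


s = (1, 1, 0, 0)^T, error position = 12, corrected codeword c = 010001011101110

Compute s = H r^T mod 2 one row at a time:
  s_1 = 1 + 1 + 1 + 0 + 0 + 1 + 1 + 0 = 5 ≡ 1 (mod 2).
  s_2 = 0 + 0 + 1 + 0 + 0 + 1 + 1 + 0 = 3 ≡ 1 (mod 2).
  s_3 = 1 + 0 + 1 + 0 + 1 + 0 + 1 + 0 = 4 ≡ 0 (mod 2).
  s_4 = 0 + 0 + 0 + 0 + 1 + 0 + 1 + 0 = 2 ≡ 0 (mod 2).
s = (1, 1, 0, 0)^T — this equals column 12 of H (binary 1100), so error is at position 12.
Correct: flip bit 12 of r = 010001011100110 to get c = 010001011101110.


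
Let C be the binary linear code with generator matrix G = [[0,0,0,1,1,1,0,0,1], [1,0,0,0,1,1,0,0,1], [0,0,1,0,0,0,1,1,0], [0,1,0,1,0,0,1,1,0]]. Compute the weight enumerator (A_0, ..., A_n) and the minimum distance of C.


Weight distribution: A_0 = 1, A_2 = 1, A_3 = 3, A_4 = 4, A_5 = 2, A_6 = 1, A_7 = 3, A_8 = 1. Minimum distance d = 2.

Enumerate all 2^4 = 16 messages m ∈ F_2^4.
For each, compute codeword c = mG in F_2^9, then tally its weight.
  m = 0000 → c = 000000000, weight = 0.
  m = 1000 → c = 000111001, weight = 4.
  m = 0100 → c = 100011001, weight = 4.
  m = 1100 → c = 100100000, weight = 2.
  m = 0010 → c = 001000110, weight = 3.
  m = 1010 → c = 001111111, weight = 7.
  m = 0110 → c = 101011111, weight = 7.
  m = 1110 → c = 101100110, weight = 5.
  m = 0001 → c = 010100110, weight = 4.
  m = 1001 → c = 010011111, weight = 6.
  m = 0101 → c = 110111111, weight = 8.
  m = 1101 → c = 110000110, weight = 4.
  m = 0011 → c = 011100000, weight = 3.
  m = 1011 → c = 011011001, weight = 5.
  m = 0111 → c = 111111001, weight = 7.
  m = 1111 → c = 111000000, weight = 3.
Tally weights:
  weight 0: 1 codewords.
  weight 2: 1 codewords.
  weight 3: 3 codewords.
  weight 4: 4 codewords.
  weight 5: 2 codewords.
  weight 6: 1 codewords.
  weight 7: 3 codewords.
  weight 8: 1 codewords.
Minimum distance d = smallest w > 0 with A_w > 0 = 2.
Sanity: Σ A_w = 16 = 2^4 = 16 ✓.


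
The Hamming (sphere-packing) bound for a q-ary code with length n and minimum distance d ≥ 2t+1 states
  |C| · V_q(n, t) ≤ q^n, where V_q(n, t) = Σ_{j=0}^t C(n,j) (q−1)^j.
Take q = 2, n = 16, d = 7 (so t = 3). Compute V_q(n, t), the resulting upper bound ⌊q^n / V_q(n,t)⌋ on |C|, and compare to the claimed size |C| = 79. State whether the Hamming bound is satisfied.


V_q(n, t) = 697, q^n = 65536, Hamming bound = 94, |C| = 79 ≤ bound (satisfied).

Step 1: Compute V_q(n, t) = Σ_{j=0}^3 C(n, j) (q−1)^j.
  j = 0: C(16,0)·(1)^0 = 1·1 = 1.
  j = 1: C(16,1)·(1)^1 = 16·1 = 16.
  j = 2: C(16,2)·(1)^2 = 120·1 = 120.
  j = 3: C(16,3)·(1)^3 = 560·1 = 560.
  V_q(n, t) = 1 + 16 + 120 + 560 = 697.
Step 2: q^n = 2^16 = 65536.
Step 3: Hamming bound ⌊q^n / V_q(n,t)⌋ = ⌊65536/697⌋ = 94.
Step 4: Compare |C| = 79 to 94: satisfied.
The claimed |C| lies below the Hamming bound.


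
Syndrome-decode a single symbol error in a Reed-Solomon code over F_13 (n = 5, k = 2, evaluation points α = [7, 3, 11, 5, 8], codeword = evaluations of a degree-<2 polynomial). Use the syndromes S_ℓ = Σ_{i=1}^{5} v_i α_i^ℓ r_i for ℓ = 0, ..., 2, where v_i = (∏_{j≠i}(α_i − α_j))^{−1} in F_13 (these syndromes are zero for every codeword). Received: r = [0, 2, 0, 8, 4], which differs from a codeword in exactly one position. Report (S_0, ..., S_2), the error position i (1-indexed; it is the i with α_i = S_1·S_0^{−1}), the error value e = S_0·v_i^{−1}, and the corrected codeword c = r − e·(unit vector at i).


S = (2, 1, 7), error at position 1, error magnitude e = 12, c = [1, 2, 0, 8, 4].

Step 1: column multipliers v_i = (∏_{j≠i}(α_i − α_j))^{−1} mod 13.
  i = 1 (α = 7): (7−3)(7−11)(7−5)(7−8) = 4·(−4)·2·(−1) = 32 ≡ 6, so v_1 = 6^{−1} = 11 (mod 13).
  i = 2 (α = 3): (3−7)(3−11)(3−5)(3−8) = (−4)·(−8)·(−2)·(−5) = 320 ≡ 8, so v_2 = 8^{−1} = 5 (mod 13).
  i = 3 (α = 11): (11−7)(11−3)(11−5)(11−8) = 4·8·6·3 = 576 ≡ 4, so v_3 = 4^{−1} = 10 (mod 13).
  i = 4 (α = 5): (5−7)(5−3)(5−11)(5−8) = (−2)·2·(−6)·(−3) = −72 ≡ 6, so v_4 = 6^{−1} = 11 (mod 13).
  i = 5 (α = 8): (8−7)(8−3)(8−11)(8−5) = 1·5·(−3)·3 = −45 ≡ 7, so v_5 = 7^{−1} = 2 (mod 13).
  v = [11, 5, 10, 11, 2].
Step 2: syndromes of r = [0, 2, 0, 8, 4] (all sums mod 13).
  S_0 = Σ v_i r_i = 11·0 + 5·2 + 10·0 + 11·8 + 2·4 = 106 ≡ 2.
  S_1 = Σ v_i α_i r_i = 11·7·0 + 5·3·2 + 10·11·0 + 11·5·8 + 2·8·4 = 534 ≡ 1.
  α_i^2 mod 13 = [10, 9, 4, 12, 12].
  S_2 = Σ v_i α_i^2 r_i = 11·10·0 + 5·9·2 + 10·4·0 + 11·12·8 + 2·12·4 = 1242 ≡ 7.
  S = (2, 1, 7) ≠ 0, so r is not a codeword (an error is present).
Step 3: locate the error. For a single error e at position i, S_ℓ = v_i·e·α_i^ℓ, so α_err = S_1/S_0.
  S_0^{−1} = 2^{−1} = 7 (mod 13), so α_err = 1·7 = 7 ≡ 7 = α_1. Error position i = 1.
  Consistency check: S_2/S_1 = 7·1 = 7 ≡ 7 = α_err ✓ (single-error assumption holds).
Step 4: error magnitude e = S_0/v_1 = S_0·∏_{j≠1}(α_1 − α_j) = 2·6 = 12 ≡ 12 (mod 13).
Step 5: correct position 1: c_1 = r_1 − e = 0 − 12 ≡ 1 (mod 13). Hence c = [1, 2, 0, 8, 4].
  Check: interpolating c through the α_i gives m(x) = 6 + 3·x (degree < 2) with m(α_i) = c_i for every i, so c is indeed a codeword.


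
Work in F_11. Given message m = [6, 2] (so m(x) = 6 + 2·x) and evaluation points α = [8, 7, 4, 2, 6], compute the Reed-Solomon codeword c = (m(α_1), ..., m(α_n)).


c = [0, 9, 3, 10, 7]

Message polynomial: m(x) = 6 + 2·x (mod 11).
For each evaluation point α_i, compute m(α_i) mod 11:
  α_1 = 8: Horner steps 2 → 0, so m(8) = 0.
  α_2 = 7: Horner steps 2 → 9, so m(7) = 9.
  α_3 = 4: Horner steps 2 → 3, so m(4) = 3.
  α_4 = 2: Horner steps 2 → 10, so m(2) = 10.
  α_5 = 6: Horner steps 2 → 7, so m(6) = 7.
Codeword c = [0, 9, 3, 10, 7] ∈ F_11^5.


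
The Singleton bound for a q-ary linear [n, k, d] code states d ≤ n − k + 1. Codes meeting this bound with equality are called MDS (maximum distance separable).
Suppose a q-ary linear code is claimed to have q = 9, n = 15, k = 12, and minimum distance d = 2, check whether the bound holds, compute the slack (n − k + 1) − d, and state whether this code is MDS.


Singleton RHS = n − k + 1 = 4, slack = 2, bound satisfied, not MDS.

Singleton bound: d ≤ n − k + 1.
Here n = 15, k = 12, so n − k + 1 = 4.
Given d = 2, check d ≤ 4: YES.
Slack = (n − k + 1) − d = 2.
The code is NOT MDS (slack = 2 > 0).
Description: the claimed parameters are [15, 12, 2]_9; such a code would be non-MDS.


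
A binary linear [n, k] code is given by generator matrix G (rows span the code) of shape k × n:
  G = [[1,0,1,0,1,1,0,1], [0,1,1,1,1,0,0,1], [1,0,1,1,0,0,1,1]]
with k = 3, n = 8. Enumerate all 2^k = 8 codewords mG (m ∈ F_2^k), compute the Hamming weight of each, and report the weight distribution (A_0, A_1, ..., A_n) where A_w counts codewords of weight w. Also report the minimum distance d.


Weight distribution: A_0 = 1, A_4 = 3, A_5 = 4. Minimum distance d = 4.

Enumerate all 2^3 = 8 messages m ∈ F_2^3.
For each, compute codeword c = mG in F_2^8, then tally its weight.
  m = 000 → c = 00000000, weight = 0.
  m = 100 → c = 10101101, weight = 5.
  m = 010 → c = 01111001, weight = 5.
  m = 110 → c = 11010100, weight = 4.
  m = 001 → c = 10110011, weight = 5.
  m = 101 → c = 00011110, weight = 4.
  m = 011 → c = 11001010, weight = 4.
  m = 111 → c = 01100111, weight = 5.
Tally weights:
  weight 0: 1 codewords.
  weight 4: 3 codewords.
  weight 5: 4 codewords.
Minimum distance d = smallest w > 0 with A_w > 0 = 4.
Sanity: Σ A_w = 8 = 2^3 = 8 ✓.


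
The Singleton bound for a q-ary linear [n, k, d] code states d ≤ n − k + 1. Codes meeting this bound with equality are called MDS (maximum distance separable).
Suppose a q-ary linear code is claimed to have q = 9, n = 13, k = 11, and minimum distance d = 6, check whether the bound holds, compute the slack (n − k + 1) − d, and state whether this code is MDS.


Singleton RHS = n − k + 1 = 3, slack = -3, bound violated (no such code; not MDS).

Singleton bound: d ≤ n − k + 1.
Here n = 13, k = 11, so n − k + 1 = 3.
Given d = 6, check d ≤ 3: NO.
Slack = (n − k + 1) − d = -3.
The slack is negative: d = 6 exceeds n − k + 1 = 3 by 3, so the Singleton bound is violated and no linear [13, 11, 6]_9 code can exist. In particular it is not MDS (MDS requires d = n − k + 1 exactly).
Description: the claimed parameters are [13, 11, 6]_9; such a code would be impossible (violates the Singleton bound).
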